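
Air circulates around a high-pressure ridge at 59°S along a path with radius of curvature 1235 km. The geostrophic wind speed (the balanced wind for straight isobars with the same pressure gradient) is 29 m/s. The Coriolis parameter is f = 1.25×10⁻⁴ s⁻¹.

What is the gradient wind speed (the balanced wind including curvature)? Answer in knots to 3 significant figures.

Around a high, pressure-gradient force acts outward with centrifugal, so Coriolis balances both:
fV = (1/ρ)|∂P/∂n| + V²/R  →  V² − fR·V + fR·V_g = 0
With fR = 1.25×10⁻⁴ × 1235×10³ m = 154 m/s:
V = [fR − √((fR)² − 4 fR V_g)]/2 = [154 − √(154² − 4×154×29)]/2 = 38.7 m/s
Supergeostrophic (V > V_g = 29 m/s), as expected around a high.
Converting: 38.7 m/s × 1.944 = 75.2 knots

75.2 knots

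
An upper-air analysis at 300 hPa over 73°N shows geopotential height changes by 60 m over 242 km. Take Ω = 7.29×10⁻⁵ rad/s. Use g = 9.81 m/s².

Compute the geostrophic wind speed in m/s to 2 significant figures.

17 m/s

Coriolis parameter at 73°N:
f = 2Ω sin φ = 2 × 7.29×10⁻⁵ × sin 73° = 1.39×10⁻⁴ s⁻¹
Height gradient: |∂Z/∂n| = 60 m / 242000 m = 2.48×10⁻⁴
On a pressure surface, geostrophic balance gives V_g = (g/f)|∂Z/∂n|:
V_g = 9.81 × 2.48×10⁻⁴ / 1.39×10⁻⁴ = 17.4 m/s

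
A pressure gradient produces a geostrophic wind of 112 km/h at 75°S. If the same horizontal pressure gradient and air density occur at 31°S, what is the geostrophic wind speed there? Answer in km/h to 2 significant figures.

210 km/h

With the same pressure gradient and density, V_g ∝ 1/f ∝ 1/sin φ.
V₂ = V₁ · sin φ₁ / sin φ₂ = 112 × sin 75° / sin 31°
V₂ = 112 × 0.9659/0.5150 = 210 km/h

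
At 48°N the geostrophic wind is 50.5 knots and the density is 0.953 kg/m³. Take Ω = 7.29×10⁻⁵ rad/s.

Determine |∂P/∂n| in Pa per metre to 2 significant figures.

Coriolis parameter at 48°N:
f = 2Ω sin φ = 2 × 7.29×10⁻⁵ × sin 48° = 1.08×10⁻⁴ s⁻¹
Wind speed in SI: 50.5 knots = 26.0 m/s
Geostrophic balance rearranged: |∂P/∂n| = f ρ V_g
|∂P/∂n| = 1.08×10⁻⁴ × 0.953 × 26.0 = 2.68×10⁻³ Pa/m

2.7×10⁻³ Pa/m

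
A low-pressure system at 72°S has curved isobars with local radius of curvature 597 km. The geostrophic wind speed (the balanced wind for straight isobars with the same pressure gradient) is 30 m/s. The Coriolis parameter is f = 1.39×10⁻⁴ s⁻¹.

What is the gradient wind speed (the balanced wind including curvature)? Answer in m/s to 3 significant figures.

Around a low, centrifugal force acts outward with Coriolis, so pressure-gradient force balances both:
(1/ρ)|∂P/∂n| = fV + V²/R  →  V² + fR·V − fR·V_g = 0
With fR = 1.39×10⁻⁴ × 597×10³ m = 83.0 m/s:
V = [−fR + √((fR)² + 4 fR V_g)]/2 = [−83.0 + √(83.0² + 4×83.0×30)]/2 = 23.4 m/s
Subgeostrophic (V < V_g = 30 m/s), as expected around a low.

23.4 m/s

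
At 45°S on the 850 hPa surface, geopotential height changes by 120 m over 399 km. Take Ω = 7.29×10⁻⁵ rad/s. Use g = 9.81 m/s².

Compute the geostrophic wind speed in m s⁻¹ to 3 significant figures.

Coriolis parameter at 45°S:
f = 2Ω sin φ = 2 × 7.29×10⁻⁵ × sin 45° = 1.03×10⁻⁴ s⁻¹
Height gradient: |∂Z/∂n| = 120 m / 399000 m = 3.01×10⁻⁴
On a pressure surface, geostrophic balance gives V_g = (g/f)|∂Z/∂n|:
V_g = 9.81 × 3.01×10⁻⁴ / 1.03×10⁻⁴ = 28.6 m/s

28.6 m s⁻¹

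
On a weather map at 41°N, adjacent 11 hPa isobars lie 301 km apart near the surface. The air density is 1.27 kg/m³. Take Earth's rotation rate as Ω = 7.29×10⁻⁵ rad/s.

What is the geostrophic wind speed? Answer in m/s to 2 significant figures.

30 m/s

Coriolis parameter at 41°N:
f = 2Ω sin φ = 2 × 7.29×10⁻⁵ × sin 41° = 9.57×10⁻⁵ s⁻¹
Pressure gradient: |∂P/∂n| = 1100 Pa / 301000 m = 3.65×10⁻³ Pa/m
Geostrophic balance (pressure-gradient force = Coriolis force):
V_g = (1/(fρ)) |∂P/∂n| = 3.65×10⁻³ / (9.57×10⁻⁵ × 1.27) = 30.1 m/s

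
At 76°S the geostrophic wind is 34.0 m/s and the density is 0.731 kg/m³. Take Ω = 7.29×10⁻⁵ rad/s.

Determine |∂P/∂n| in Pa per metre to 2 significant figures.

3.5×10⁻³ Pa/m

Coriolis parameter at 76°S:
f = 2Ω sin φ = 2 × 7.29×10⁻⁵ × sin 76° = 1.41×10⁻⁴ s⁻¹
Geostrophic balance rearranged: |∂P/∂n| = f ρ V_g
|∂P/∂n| = 1.41×10⁻⁴ × 0.731 × 34.0 = 3.52×10⁻³ Pa/m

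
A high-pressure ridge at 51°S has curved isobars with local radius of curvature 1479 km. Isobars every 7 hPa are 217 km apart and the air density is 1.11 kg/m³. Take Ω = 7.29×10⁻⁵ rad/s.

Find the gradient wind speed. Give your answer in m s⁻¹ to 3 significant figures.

31.6 m s⁻¹

Coriolis parameter at 51°S:
f = 2Ω sin φ = 2 × 7.29×10⁻⁵ × sin 51° = 1.13×10⁻⁴ s⁻¹
Pressure gradient: |∂P/∂n| = 700 Pa / 217000 m = 3.23×10⁻³ Pa/m
Geostrophic speed: V_g = |∂P/∂n|/(fρ) = 3.23×10⁻³/(1.13×10⁻⁴ × 1.11) = 25.6 m/s
Around a high, pressure-gradient force acts outward with centrifugal, so Coriolis balances both:
fV = (1/ρ)|∂P/∂n| + V²/R  →  V² − fR·V + fR·V_g = 0
With fR = 1.13×10⁻⁴ × 1479×10³ m = 168 m/s:
V = [fR − √((fR)² − 4 fR V_g)]/2 = [168 − √(168² − 4×168×25.6)]/2 = 31.6 m/s
Supergeostrophic (V > V_g = 25.6 m/s), as expected around a high.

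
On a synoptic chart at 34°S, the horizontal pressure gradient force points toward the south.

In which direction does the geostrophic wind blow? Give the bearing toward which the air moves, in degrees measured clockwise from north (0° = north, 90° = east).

090°

The pressure-gradient force points toward the south (bearing 180°).
Geostrophic balance: in the Southern Hemisphere the Coriolis force deflects motion to the left, so the geostrophic wind blows 90° to the left of the pressure-gradient force (low pressure on the right).
Rotating 180° by 90° counterclockwise gives 090° — the wind blows toward the east.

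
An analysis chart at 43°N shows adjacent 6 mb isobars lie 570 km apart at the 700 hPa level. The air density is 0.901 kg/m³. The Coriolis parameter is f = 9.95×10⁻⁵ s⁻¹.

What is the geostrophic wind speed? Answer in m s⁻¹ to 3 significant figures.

11.7 m s⁻¹

Pressure gradient: |∂P/∂n| = 600 Pa / 570000 m = 1.05×10⁻³ Pa/m
Geostrophic balance (pressure-gradient force = Coriolis force):
V_g = (1/(fρ)) |∂P/∂n| = 1.05×10⁻³ / (9.95×10⁻⁵ × 0.901) = 11.7 m/s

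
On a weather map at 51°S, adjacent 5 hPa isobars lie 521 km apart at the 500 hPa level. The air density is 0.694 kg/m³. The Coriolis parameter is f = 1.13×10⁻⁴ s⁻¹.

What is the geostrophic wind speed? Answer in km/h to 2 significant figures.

44 km/h

Pressure gradient: |∂P/∂n| = 500 Pa / 521000 m = 9.60×10⁻⁴ Pa/m
Geostrophic balance (pressure-gradient force = Coriolis force):
V_g = (1/(fρ)) |∂P/∂n| = 9.60×10⁻⁴ / (1.13×10⁻⁴ × 0.694) = 12.2 m/s
Converting: 12.2 m/s × 3.6 = 44 km/h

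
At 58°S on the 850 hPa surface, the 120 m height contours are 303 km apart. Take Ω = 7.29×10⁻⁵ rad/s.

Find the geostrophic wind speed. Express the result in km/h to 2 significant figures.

110 km/h

Coriolis parameter at 58°S:
f = 2Ω sin φ = 2 × 7.29×10⁻⁵ × sin 58° = 1.24×10⁻⁴ s⁻¹
Height gradient: |∂Z/∂n| = 120 m / 303000 m = 3.96×10⁻⁴
On a pressure surface, geostrophic balance gives V_g = (g/f)|∂Z/∂n|:
V_g = 9.81 × 3.96×10⁻⁴ / 1.24×10⁻⁴ = 31.4 m/s
Converting: 31.4 m/s × 3.6 = 110 km/h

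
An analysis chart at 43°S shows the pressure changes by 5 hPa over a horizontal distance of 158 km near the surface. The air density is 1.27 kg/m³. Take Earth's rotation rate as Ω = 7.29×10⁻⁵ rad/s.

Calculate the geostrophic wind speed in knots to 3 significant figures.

48.7 knots

Coriolis parameter at 43°S:
f = 2Ω sin φ = 2 × 7.29×10⁻⁵ × sin 43° = 9.94×10⁻⁵ s⁻¹
Pressure gradient: |∂P/∂n| = 500 Pa / 158000 m = 3.16×10⁻³ Pa/m
Geostrophic balance (pressure-gradient force = Coriolis force):
V_g = (1/(fρ)) |∂P/∂n| = 3.16×10⁻³ / (9.94×10⁻⁵ × 1.27) = 25.1 m/s
Converting: 25.1 m/s × 1.944 = 48.7 knots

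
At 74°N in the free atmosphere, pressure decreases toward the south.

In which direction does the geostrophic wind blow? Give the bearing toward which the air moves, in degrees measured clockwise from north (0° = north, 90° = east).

The pressure-gradient force points toward the south (bearing 180°).
Geostrophic balance: in the Northern Hemisphere the Coriolis force deflects motion to the right, so the geostrophic wind blows 90° to the right of the pressure-gradient force (low pressure on the left).
Rotating 180° by 90° clockwise gives 270° — the wind blows toward the west.

270°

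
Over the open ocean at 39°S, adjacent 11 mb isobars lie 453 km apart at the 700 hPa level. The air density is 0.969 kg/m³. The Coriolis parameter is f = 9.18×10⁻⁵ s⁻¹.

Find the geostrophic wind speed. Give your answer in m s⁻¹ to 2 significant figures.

Pressure gradient: |∂P/∂n| = 1100 Pa / 453000 m = 2.43×10⁻³ Pa/m
Geostrophic balance (pressure-gradient force = Coriolis force):
V_g = (1/(fρ)) |∂P/∂n| = 2.43×10⁻³ / (9.18×10⁻⁵ × 0.969) = 27.3 m/s

27 m s⁻¹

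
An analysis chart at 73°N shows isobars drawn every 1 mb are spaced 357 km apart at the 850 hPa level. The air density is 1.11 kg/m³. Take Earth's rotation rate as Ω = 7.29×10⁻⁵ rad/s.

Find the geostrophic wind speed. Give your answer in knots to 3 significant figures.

Coriolis parameter at 73°N:
f = 2Ω sin φ = 2 × 7.29×10⁻⁵ × sin 73° = 1.39×10⁻⁴ s⁻¹
Pressure gradient: |∂P/∂n| = 100 Pa / 357000 m = 2.80×10⁻⁴ Pa/m
Geostrophic balance (pressure-gradient force = Coriolis force):
V_g = (1/(fρ)) |∂P/∂n| = 2.80×10⁻⁴ / (1.39×10⁻⁴ × 1.11) = 1.81 m/s
Converting: 1.81 m/s × 1.944 = 3.52 knots

3.52 knots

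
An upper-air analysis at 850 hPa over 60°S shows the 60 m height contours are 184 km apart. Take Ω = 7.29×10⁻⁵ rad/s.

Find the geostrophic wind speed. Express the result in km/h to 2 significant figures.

91 km/h

Coriolis parameter at 60°S:
f = 2Ω sin φ = 2 × 7.29×10⁻⁵ × sin 60° = 1.26×10⁻⁴ s⁻¹
Height gradient: |∂Z/∂n| = 60 m / 184000 m = 3.26×10⁻⁴
On a pressure surface, geostrophic balance gives V_g = (g/f)|∂Z/∂n|:
V_g = 9.81 × 3.26×10⁻⁴ / 1.26×10⁻⁴ = 25.3 m/s
Converting: 25.3 m/s × 3.6 = 91 km/h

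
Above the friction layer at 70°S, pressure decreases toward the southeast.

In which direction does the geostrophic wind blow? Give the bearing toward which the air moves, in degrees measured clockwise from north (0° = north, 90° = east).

045°

The pressure-gradient force points toward the southeast (bearing 135°).
Geostrophic balance: in the Southern Hemisphere the Coriolis force deflects motion to the left, so the geostrophic wind blows 90° to the left of the pressure-gradient force (low pressure on the right).
Rotating 135° by 90° counterclockwise gives 045° — the wind blows toward the northeast.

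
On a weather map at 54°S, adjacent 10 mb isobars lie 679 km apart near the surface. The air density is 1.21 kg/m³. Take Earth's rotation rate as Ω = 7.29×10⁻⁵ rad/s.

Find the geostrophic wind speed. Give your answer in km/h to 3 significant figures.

37.1 km/h

Coriolis parameter at 54°S:
f = 2Ω sin φ = 2 × 7.29×10⁻⁵ × sin 54° = 1.18×10⁻⁴ s⁻¹
Pressure gradient: |∂P/∂n| = 1000 Pa / 679000 m = 1.47×10⁻³ Pa/m
Geostrophic balance (pressure-gradient force = Coriolis force):
V_g = (1/(fρ)) |∂P/∂n| = 1.47×10⁻³ / (1.18×10⁻⁴ × 1.21) = 10.3 m/s
Converting: 10.3 m/s × 3.6 = 37.1 km/h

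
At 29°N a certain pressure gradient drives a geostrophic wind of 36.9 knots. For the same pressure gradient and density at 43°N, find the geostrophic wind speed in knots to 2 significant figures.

26 knots

With the same pressure gradient and density, V_g ∝ 1/f ∝ 1/sin φ.
V₂ = V₁ · sin φ₁ / sin φ₂ = 36.9 × sin 29° / sin 43°
V₂ = 36.9 × 0.4848/0.6820 = 26 knots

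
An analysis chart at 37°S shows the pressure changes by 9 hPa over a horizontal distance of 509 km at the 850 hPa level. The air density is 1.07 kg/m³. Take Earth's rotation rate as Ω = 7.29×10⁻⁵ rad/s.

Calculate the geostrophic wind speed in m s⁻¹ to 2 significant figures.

19 m s⁻¹

Coriolis parameter at 37°S:
f = 2Ω sin φ = 2 × 7.29×10⁻⁵ × sin 37° = 8.77×10⁻⁵ s⁻¹
Pressure gradient: |∂P/∂n| = 900 Pa / 509000 m = 1.77×10⁻³ Pa/m
Geostrophic balance (pressure-gradient force = Coriolis force):
V_g = (1/(fρ)) |∂P/∂n| = 1.77×10⁻³ / (8.77×10⁻⁵ × 1.07) = 18.8 m/s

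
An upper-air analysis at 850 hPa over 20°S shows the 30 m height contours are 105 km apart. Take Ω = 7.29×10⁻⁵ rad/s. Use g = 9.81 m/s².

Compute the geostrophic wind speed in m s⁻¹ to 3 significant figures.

Coriolis parameter at 20°S:
f = 2Ω sin φ = 2 × 7.29×10⁻⁵ × sin 20° = 4.99×10⁻⁵ s⁻¹
Height gradient: |∂Z/∂n| = 30 m / 105000 m = 2.86×10⁻⁴
On a pressure surface, geostrophic balance gives V_g = (g/f)|∂Z/∂n|:
V_g = 9.81 × 2.86×10⁻⁴ / 4.99×10⁻⁵ = 56.2 m/s

56.2 m s⁻¹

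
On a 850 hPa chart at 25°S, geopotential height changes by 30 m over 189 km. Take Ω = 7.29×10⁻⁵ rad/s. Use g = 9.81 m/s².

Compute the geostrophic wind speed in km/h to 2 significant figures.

Coriolis parameter at 25°S:
f = 2Ω sin φ = 2 × 7.29×10⁻⁵ × sin 25° = 6.16×10⁻⁵ s⁻¹
Height gradient: |∂Z/∂n| = 30 m / 189000 m = 1.59×10⁻⁴
On a pressure surface, geostrophic balance gives V_g = (g/f)|∂Z/∂n|:
V_g = 9.81 × 1.59×10⁻⁴ / 6.16×10⁻⁵ = 25.3 m/s
Converting: 25.3 m/s × 3.6 = 91 km/h

91 km/h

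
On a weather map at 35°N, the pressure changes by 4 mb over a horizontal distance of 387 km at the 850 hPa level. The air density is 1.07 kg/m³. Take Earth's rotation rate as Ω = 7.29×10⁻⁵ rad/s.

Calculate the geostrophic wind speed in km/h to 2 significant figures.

Coriolis parameter at 35°N:
f = 2Ω sin φ = 2 × 7.29×10⁻⁵ × sin 35° = 8.36×10⁻⁵ s⁻¹
Pressure gradient: |∂P/∂n| = 400 Pa / 387000 m = 1.03×10⁻³ Pa/m
Geostrophic balance (pressure-gradient force = Coriolis force):
V_g = (1/(fρ)) |∂P/∂n| = 1.03×10⁻³ / (8.36×10⁻⁵ × 1.07) = 11.6 m/s
Converting: 11.6 m/s × 3.6 = 42 km/h

42 km/h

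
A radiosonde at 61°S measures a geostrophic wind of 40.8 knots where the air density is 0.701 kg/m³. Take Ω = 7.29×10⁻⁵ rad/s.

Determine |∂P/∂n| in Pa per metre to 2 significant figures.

1.9×10⁻³ Pa/m

Coriolis parameter at 61°S:
f = 2Ω sin φ = 2 × 7.29×10⁻⁵ × sin 61° = 1.28×10⁻⁴ s⁻¹
Wind speed in SI: 40.8 knots = 21.0 m/s
Geostrophic balance rearranged: |∂P/∂n| = f ρ V_g
|∂P/∂n| = 1.28×10⁻⁴ × 0.701 × 21.0 = 1.88×10⁻³ Pa/m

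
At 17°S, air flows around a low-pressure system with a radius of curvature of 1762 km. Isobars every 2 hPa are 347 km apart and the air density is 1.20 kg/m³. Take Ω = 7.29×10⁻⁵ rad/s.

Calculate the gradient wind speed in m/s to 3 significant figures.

Coriolis parameter at 17°S:
f = 2Ω sin φ = 2 × 7.29×10⁻⁵ × sin 17° = 4.26×10⁻⁵ s⁻¹
Pressure gradient: |∂P/∂n| = 200 Pa / 347000 m = 5.76×10⁻⁴ Pa/m
Geostrophic speed: V_g = |∂P/∂n|/(fρ) = 5.76×10⁻⁴/(4.26×10⁻⁵ × 1.20) = 11.3 m/s
Around a low, centrifugal force acts outward with Coriolis, so pressure-gradient force balances both:
(1/ρ)|∂P/∂n| = fV + V²/R  →  V² + fR·V − fR·V_g = 0
With fR = 4.26×10⁻⁵ × 1762×10³ m = 75.1 m/s:
V = [−fR + √((fR)² + 4 fR V_g)]/2 = [−75.1 + √(75.1² + 4×75.1×11.3)]/2 = 9.95 m/s
Subgeostrophic (V < V_g = 11.3 m/s), as expected around a low.

9.95 m/s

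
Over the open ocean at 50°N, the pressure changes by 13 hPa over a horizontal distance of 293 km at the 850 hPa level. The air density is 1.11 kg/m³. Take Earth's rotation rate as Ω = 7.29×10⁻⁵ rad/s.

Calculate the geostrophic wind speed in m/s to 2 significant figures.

36 m/s

Coriolis parameter at 50°N:
f = 2Ω sin φ = 2 × 7.29×10⁻⁵ × sin 50° = 1.12×10⁻⁴ s⁻¹
Pressure gradient: |∂P/∂n| = 1300 Pa / 293000 m = 4.44×10⁻³ Pa/m
Geostrophic balance (pressure-gradient force = Coriolis force):
V_g = (1/(fρ)) |∂P/∂n| = 4.44×10⁻³ / (1.12×10⁻⁴ × 1.11) = 35.8 m/s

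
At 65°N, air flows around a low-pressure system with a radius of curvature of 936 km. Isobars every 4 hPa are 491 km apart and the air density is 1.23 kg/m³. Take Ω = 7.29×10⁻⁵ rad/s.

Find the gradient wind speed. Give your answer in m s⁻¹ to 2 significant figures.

Coriolis parameter at 65°N:
f = 2Ω sin φ = 2 × 7.29×10⁻⁵ × sin 65° = 1.32×10⁻⁴ s⁻¹
Pressure gradient: |∂P/∂n| = 400 Pa / 491000 m = 8.15×10⁻⁴ Pa/m
Geostrophic speed: V_g = |∂P/∂n|/(fρ) = 8.15×10⁻⁴/(1.32×10⁻⁴ × 1.23) = 5.01 m/s
Around a low, centrifugal force acts outward with Coriolis, so pressure-gradient force balances both:
(1/ρ)|∂P/∂n| = fV + V²/R  →  V² + fR·V − fR·V_g = 0
With fR = 1.32×10⁻⁴ × 936×10³ m = 124 m/s:
V = [−fR + √((fR)² + 4 fR V_g)]/2 = [−124 + √(124² + 4×124×5.01)]/2 = 4.82 m/s
Subgeostrophic (V < V_g = 5.01 m/s), as expected around a low.

4.8 m s⁻¹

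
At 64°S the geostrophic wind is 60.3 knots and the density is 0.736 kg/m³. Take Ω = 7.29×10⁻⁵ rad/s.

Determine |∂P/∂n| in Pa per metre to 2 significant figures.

3.0×10⁻³ Pa/m

Coriolis parameter at 64°S:
f = 2Ω sin φ = 2 × 7.29×10⁻⁵ × sin 64° = 1.31×10⁻⁴ s⁻¹
Wind speed in SI: 60.3 knots = 31.0 m/s
Geostrophic balance rearranged: |∂P/∂n| = f ρ V_g
|∂P/∂n| = 1.31×10⁻⁴ × 0.736 × 31.0 = 2.99×10⁻³ Pa/m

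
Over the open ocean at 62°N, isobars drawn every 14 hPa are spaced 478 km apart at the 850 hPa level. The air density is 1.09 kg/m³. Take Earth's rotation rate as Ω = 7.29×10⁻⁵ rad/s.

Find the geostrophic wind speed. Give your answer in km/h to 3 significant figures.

Coriolis parameter at 62°N:
f = 2Ω sin φ = 2 × 7.29×10⁻⁵ × sin 62° = 1.29×10⁻⁴ s⁻¹
Pressure gradient: |∂P/∂n| = 1400 Pa / 478000 m = 2.93×10⁻³ Pa/m
Geostrophic balance (pressure-gradient force = Coriolis force):
V_g = (1/(fρ)) |∂P/∂n| = 2.93×10⁻³ / (1.29×10⁻⁴ × 1.09) = 20.9 m/s
Converting: 20.9 m/s × 3.6 = 75.1 km/h

75.1 km/h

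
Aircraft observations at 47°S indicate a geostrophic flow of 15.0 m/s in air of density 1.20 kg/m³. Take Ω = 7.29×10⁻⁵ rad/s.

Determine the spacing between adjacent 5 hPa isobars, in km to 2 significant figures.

Coriolis parameter at 47°S:
f = 2Ω sin φ = 2 × 7.29×10⁻⁵ × sin 47° = 1.07×10⁻⁴ s⁻¹
Geostrophic balance rearranged: |∂P/∂n| = f ρ V_g
|∂P/∂n| = 1.07×10⁻⁴ × 1.20 × 15.0 = 1.92×10⁻³ Pa/m
Isobar spacing: Δn = ΔP/|∂P/∂n| = 500 Pa / 1.92×10⁻³ Pa/m = 260503 m ≈ 260 km

260 km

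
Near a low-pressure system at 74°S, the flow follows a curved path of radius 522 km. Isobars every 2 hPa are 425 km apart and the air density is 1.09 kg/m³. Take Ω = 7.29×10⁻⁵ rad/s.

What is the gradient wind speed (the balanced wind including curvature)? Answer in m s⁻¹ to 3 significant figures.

2.96 m s⁻¹

Coriolis parameter at 74°S:
f = 2Ω sin φ = 2 × 7.29×10⁻⁵ × sin 74° = 1.40×10⁻⁴ s⁻¹
Pressure gradient: |∂P/∂n| = 200 Pa / 425000 m = 4.71×10⁻⁴ Pa/m
Geostrophic speed: V_g = |∂P/∂n|/(fρ) = 4.71×10⁻⁴/(1.40×10⁻⁴ × 1.09) = 3.08 m/s
Around a low, centrifugal force acts outward with Coriolis, so pressure-gradient force balances both:
(1/ρ)|∂P/∂n| = fV + V²/R  →  V² + fR·V − fR·V_g = 0
With fR = 1.40×10⁻⁴ × 522×10³ m = 73.2 m/s:
V = [−fR + √((fR)² + 4 fR V_g)]/2 = [−73.2 + √(73.2² + 4×73.2×3.08)]/2 = 2.96 m/s
Subgeostrophic (V < V_g = 3.08 m/s), as expected around a low.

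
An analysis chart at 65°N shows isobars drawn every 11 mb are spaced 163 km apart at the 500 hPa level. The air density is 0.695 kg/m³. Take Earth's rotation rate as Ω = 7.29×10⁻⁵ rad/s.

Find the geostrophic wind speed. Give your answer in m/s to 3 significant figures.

Coriolis parameter at 65°N:
f = 2Ω sin φ = 2 × 7.29×10⁻⁵ × sin 65° = 1.32×10⁻⁴ s⁻¹
Pressure gradient: |∂P/∂n| = 1100 Pa / 163000 m = 6.75×10⁻³ Pa/m
Geostrophic balance (pressure-gradient force = Coriolis force):
V_g = (1/(fρ)) |∂P/∂n| = 6.75×10⁻³ / (1.32×10⁻⁴ × 0.695) = 73.5 m/s

73.5 m/s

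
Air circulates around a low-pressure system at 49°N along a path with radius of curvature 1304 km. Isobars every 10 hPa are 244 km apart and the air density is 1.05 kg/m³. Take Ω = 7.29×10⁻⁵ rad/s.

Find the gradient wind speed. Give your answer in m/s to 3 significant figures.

29.4 m/s

Coriolis parameter at 49°N:
f = 2Ω sin φ = 2 × 7.29×10⁻⁵ × sin 49° = 1.10×10⁻⁴ s⁻¹
Pressure gradient: |∂P/∂n| = 1000 Pa / 244000 m = 4.10×10⁻³ Pa/m
Geostrophic speed: V_g = |∂P/∂n|/(fρ) = 4.10×10⁻³/(1.10×10⁻⁴ × 1.05) = 35.5 m/s
Around a low, centrifugal force acts outward with Coriolis, so pressure-gradient force balances both:
(1/ρ)|∂P/∂n| = fV + V²/R  →  V² + fR·V − fR·V_g = 0
With fR = 1.10×10⁻⁴ × 1304×10³ m = 143 m/s:
V = [−fR + √((fR)² + 4 fR V_g)]/2 = [−143 + √(143² + 4×143×35.5)]/2 = 29.4 m/s
Subgeostrophic (V < V_g = 35.5 m/s), as expected around a low.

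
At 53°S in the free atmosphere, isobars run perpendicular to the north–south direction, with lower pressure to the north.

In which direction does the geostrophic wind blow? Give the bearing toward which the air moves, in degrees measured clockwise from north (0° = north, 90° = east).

270°

The pressure-gradient force points toward the north (bearing 000°).
Geostrophic balance: in the Southern Hemisphere the Coriolis force deflects motion to the left, so the geostrophic wind blows 90° to the left of the pressure-gradient force (low pressure on the right).
Rotating 000° by 90° counterclockwise gives 270° — the wind blows toward the west.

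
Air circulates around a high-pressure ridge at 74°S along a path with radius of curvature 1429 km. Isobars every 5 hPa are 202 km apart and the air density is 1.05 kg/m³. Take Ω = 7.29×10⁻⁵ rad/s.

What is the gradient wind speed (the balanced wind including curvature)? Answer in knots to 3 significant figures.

36.0 knots

Coriolis parameter at 74°S:
f = 2Ω sin φ = 2 × 7.29×10⁻⁵ × sin 74° = 1.40×10⁻⁴ s⁻¹
Pressure gradient: |∂P/∂n| = 500 Pa / 202000 m = 2.48×10⁻³ Pa/m
Geostrophic speed: V_g = |∂P/∂n|/(fρ) = 2.48×10⁻³/(1.40×10⁻⁴ × 1.05) = 16.8 m/s
Around a high, pressure-gradient force acts outward with centrifugal, so Coriolis balances both:
fV = (1/ρ)|∂P/∂n| + V²/R  →  V² − fR·V + fR·V_g = 0
With fR = 1.40×10⁻⁴ × 1429×10³ m = 200 m/s:
V = [fR − √((fR)² − 4 fR V_g)]/2 = [200 − √(200² − 4×200×16.8)]/2 = 18.5 m/s
Supergeostrophic (V > V_g = 16.8 m/s), as expected around a high.
Converting: 18.5 m/s × 1.944 = 36.0 knots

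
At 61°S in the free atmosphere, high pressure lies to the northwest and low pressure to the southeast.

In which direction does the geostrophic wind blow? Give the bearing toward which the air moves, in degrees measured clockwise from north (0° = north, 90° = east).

045°

The pressure-gradient force points toward the southeast (bearing 135°).
Geostrophic balance: in the Southern Hemisphere the Coriolis force deflects motion to the left, so the geostrophic wind blows 90° to the left of the pressure-gradient force (low pressure on the right).
Rotating 135° by 90° counterclockwise gives 045° — the wind blows toward the northeast.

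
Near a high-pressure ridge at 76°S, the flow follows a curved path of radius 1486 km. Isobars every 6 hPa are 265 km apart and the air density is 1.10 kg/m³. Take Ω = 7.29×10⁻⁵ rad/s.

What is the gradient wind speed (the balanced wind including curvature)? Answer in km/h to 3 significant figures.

56.6 km/h

Coriolis parameter at 76°S:
f = 2Ω sin φ = 2 × 7.29×10⁻⁵ × sin 76° = 1.41×10⁻⁴ s⁻¹
Pressure gradient: |∂P/∂n| = 600 Pa / 265000 m = 2.26×10⁻³ Pa/m
Geostrophic speed: V_g = |∂P/∂n|/(fρ) = 2.26×10⁻³/(1.41×10⁻⁴ × 1.10) = 14.5 m/s
Around a high, pressure-gradient force acts outward with centrifugal, so Coriolis balances both:
fV = (1/ρ)|∂P/∂n| + V²/R  →  V² − fR·V + fR·V_g = 0
With fR = 1.41×10⁻⁴ × 1486×10³ m = 210 m/s:
V = [fR − √((fR)² − 4 fR V_g)]/2 = [210 − √(210² − 4×210×14.5)]/2 = 15.7 m/s
Supergeostrophic (V > V_g = 14.5 m/s), as expected around a high.
Converting: 15.7 m/s × 3.6 = 56.6 km/h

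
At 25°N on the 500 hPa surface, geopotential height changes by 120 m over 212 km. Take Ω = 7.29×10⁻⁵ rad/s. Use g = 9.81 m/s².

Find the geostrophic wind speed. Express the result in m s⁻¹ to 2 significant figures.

90 m s⁻¹

Coriolis parameter at 25°N:
f = 2Ω sin φ = 2 × 7.29×10⁻⁵ × sin 25° = 6.16×10⁻⁵ s⁻¹
Height gradient: |∂Z/∂n| = 120 m / 212000 m = 5.66×10⁻⁴
On a pressure surface, geostrophic balance gives V_g = (g/f)|∂Z/∂n|:
V_g = 9.81 × 5.66×10⁻⁴ / 6.16×10⁻⁵ = 90.1 m/s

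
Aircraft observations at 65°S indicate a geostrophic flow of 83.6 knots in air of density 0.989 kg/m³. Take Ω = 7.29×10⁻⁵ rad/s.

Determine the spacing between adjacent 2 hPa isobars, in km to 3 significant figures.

Coriolis parameter at 65°S:
f = 2Ω sin φ = 2 × 7.29×10⁻⁵ × sin 65° = 1.32×10⁻⁴ s⁻¹
Wind speed in SI: 83.6 knots = 43.0 m/s
Geostrophic balance rearranged: |∂P/∂n| = f ρ V_g
|∂P/∂n| = 1.32×10⁻⁴ × 0.989 × 43.0 = 5.62×10⁻³ Pa/m
Isobar spacing: Δn = ΔP/|∂P/∂n| = 200 Pa / 5.62×10⁻³ Pa/m = 35584 m ≈ 35.6 km

35.6 km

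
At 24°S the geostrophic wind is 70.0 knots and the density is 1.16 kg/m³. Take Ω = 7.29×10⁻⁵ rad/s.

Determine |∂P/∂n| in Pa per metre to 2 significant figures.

2.5×10⁻³ Pa/m

Coriolis parameter at 24°S:
f = 2Ω sin φ = 2 × 7.29×10⁻⁵ × sin 24° = 5.93×10⁻⁵ s⁻¹
Wind speed in SI: 70.0 knots = 36.0 m/s
Geostrophic balance rearranged: |∂P/∂n| = f ρ V_g
|∂P/∂n| = 5.93×10⁻⁵ × 1.16 × 36.0 = 2.48×10⁻³ Pa/m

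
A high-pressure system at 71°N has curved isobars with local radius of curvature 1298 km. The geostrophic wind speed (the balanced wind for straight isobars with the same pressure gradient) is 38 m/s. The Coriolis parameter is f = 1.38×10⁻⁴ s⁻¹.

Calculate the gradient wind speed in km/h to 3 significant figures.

197 km/h

Around a high, pressure-gradient force acts outward with centrifugal, so Coriolis balances both:
fV = (1/ρ)|∂P/∂n| + V²/R  →  V² − fR·V + fR·V_g = 0
With fR = 1.38×10⁻⁴ × 1298×10³ m = 179 m/s:
V = [fR − √((fR)² − 4 fR V_g)]/2 = [179 − √(179² − 4×179×38)]/2 = 54.7 m/s
Supergeostrophic (V > V_g = 38 m/s), as expected around a high.
Converting: 54.7 m/s × 3.6 = 197 km/h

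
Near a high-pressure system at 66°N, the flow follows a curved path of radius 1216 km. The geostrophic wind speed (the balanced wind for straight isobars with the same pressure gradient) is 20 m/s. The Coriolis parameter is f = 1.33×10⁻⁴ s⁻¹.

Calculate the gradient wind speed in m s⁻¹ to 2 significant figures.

23 m s⁻¹

Around a high, pressure-gradient force acts outward with centrifugal, so Coriolis balances both:
fV = (1/ρ)|∂P/∂n| + V²/R  →  V² − fR·V + fR·V_g = 0
With fR = 1.33×10⁻⁴ × 1216×10³ m = 162 m/s:
V = [fR − √((fR)² − 4 fR V_g)]/2 = [162 − √(162² − 4×162×20)]/2 = 23.4 m/s
Supergeostrophic (V > V_g = 20 m/s), as expected around a high.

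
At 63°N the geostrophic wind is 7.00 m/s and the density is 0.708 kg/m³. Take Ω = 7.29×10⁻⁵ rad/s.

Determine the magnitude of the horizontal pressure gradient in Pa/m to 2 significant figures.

6.4×10⁻⁴ Pa/m

Coriolis parameter at 63°N:
f = 2Ω sin φ = 2 × 7.29×10⁻⁵ × sin 63° = 1.30×10⁻⁴ s⁻¹
Geostrophic balance rearranged: |∂P/∂n| = f ρ V_g
|∂P/∂n| = 1.30×10⁻⁴ × 0.708 × 7.00 = 6.44×10⁻⁴ Pa/m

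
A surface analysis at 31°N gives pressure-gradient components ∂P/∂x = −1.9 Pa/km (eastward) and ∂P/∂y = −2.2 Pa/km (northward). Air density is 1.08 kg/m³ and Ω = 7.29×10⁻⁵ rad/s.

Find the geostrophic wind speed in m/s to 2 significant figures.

Coriolis parameter at 31°N:
f = 2Ω sin φ = 2 × 7.29×10⁻⁵ × sin 31° = 7.51×10⁻⁵ s⁻¹
Component geostrophic relations (x east, y north):
u_g = −(1/(fρ)) ∂P/∂y,  v_g = (1/(fρ)) ∂P/∂x
u_g = −(−2.2×10⁻³)/(7.51×10⁻⁵ × 1.08) = 27.1 m/s;  v_g = (−1.9×10⁻³)/(7.51×10⁻⁵ × 1.08) = −23.4 m/s
|V_g| = √(u_g² + v_g²) = 35.8 m/s

36 m/s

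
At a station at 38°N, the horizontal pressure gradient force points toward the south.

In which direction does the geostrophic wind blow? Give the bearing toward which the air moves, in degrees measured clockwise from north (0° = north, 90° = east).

270°

The pressure-gradient force points toward the south (bearing 180°).
Geostrophic balance: in the Northern Hemisphere the Coriolis force deflects motion to the right, so the geostrophic wind blows 90° to the right of the pressure-gradient force (low pressure on the left).
Rotating 180° by 90° clockwise gives 270° — the wind blows toward the west.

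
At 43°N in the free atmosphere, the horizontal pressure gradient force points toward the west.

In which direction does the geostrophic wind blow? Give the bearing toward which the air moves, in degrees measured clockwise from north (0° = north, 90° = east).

The pressure-gradient force points toward the west (bearing 270°).
Geostrophic balance: in the Northern Hemisphere the Coriolis force deflects motion to the right, so the geostrophic wind blows 90° to the right of the pressure-gradient force (low pressure on the left).
Rotating 270° by 90° clockwise gives 000° — the wind blows toward the north.

000°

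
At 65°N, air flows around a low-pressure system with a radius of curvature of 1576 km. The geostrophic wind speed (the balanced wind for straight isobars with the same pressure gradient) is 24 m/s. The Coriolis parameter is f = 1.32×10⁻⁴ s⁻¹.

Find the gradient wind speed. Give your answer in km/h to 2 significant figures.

Around a low, centrifugal force acts outward with Coriolis, so pressure-gradient force balances both:
(1/ρ)|∂P/∂n| = fV + V²/R  →  V² + fR·V − fR·V_g = 0
With fR = 1.32×10⁻⁴ × 1576×10³ m = 208 m/s:
V = [−fR + √((fR)² + 4 fR V_g)]/2 = [−208 + √(208² + 4×208×24)]/2 = 21.7 m/s
Subgeostrophic (V < V_g = 24 m/s), as expected around a low.
Converting: 21.7 m/s × 3.6 = 78 km/h

78 km/h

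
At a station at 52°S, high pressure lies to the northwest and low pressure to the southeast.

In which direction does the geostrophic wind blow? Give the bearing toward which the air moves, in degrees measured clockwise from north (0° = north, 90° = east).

045°

The pressure-gradient force points toward the southeast (bearing 135°).
Geostrophic balance: in the Southern Hemisphere the Coriolis force deflects motion to the left, so the geostrophic wind blows 90° to the left of the pressure-gradient force (low pressure on the right).
Rotating 135° by 90° counterclockwise gives 045° — the wind blows toward the northeast.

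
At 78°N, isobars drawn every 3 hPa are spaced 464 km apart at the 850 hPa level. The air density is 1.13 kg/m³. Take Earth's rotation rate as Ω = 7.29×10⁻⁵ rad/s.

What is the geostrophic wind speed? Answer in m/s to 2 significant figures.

Coriolis parameter at 78°N:
f = 2Ω sin φ = 2 × 7.29×10⁻⁵ × sin 78° = 1.43×10⁻⁴ s⁻¹
Pressure gradient: |∂P/∂n| = 300 Pa / 464000 m = 6.47×10⁻⁴ Pa/m
Geostrophic balance (pressure-gradient force = Coriolis force):
V_g = (1/(fρ)) |∂P/∂n| = 6.47×10⁻⁴ / (1.43×10⁻⁴ × 1.13) = 4.01 m/s

4.0 m/s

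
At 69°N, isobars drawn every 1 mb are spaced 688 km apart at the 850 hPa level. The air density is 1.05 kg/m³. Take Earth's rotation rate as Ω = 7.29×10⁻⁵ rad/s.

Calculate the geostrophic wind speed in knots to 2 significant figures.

Coriolis parameter at 69°N:
f = 2Ω sin φ = 2 × 7.29×10⁻⁵ × sin 69° = 1.36×10⁻⁴ s⁻¹
Pressure gradient: |∂P/∂n| = 100 Pa / 688000 m = 1.45×10⁻⁴ Pa/m
Geostrophic balance (pressure-gradient force = Coriolis force):
V_g = (1/(fρ)) |∂P/∂n| = 1.45×10⁻⁴ / (1.36×10⁻⁴ × 1.05) = 1.02 m/s
Converting: 1.02 m/s × 1.944 = 2.0 knots

2.0 knots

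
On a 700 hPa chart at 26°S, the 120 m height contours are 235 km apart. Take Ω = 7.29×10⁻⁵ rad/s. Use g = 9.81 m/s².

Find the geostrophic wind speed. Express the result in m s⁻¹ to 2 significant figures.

Coriolis parameter at 26°S:
f = 2Ω sin φ = 2 × 7.29×10⁻⁵ × sin 26° = 6.39×10⁻⁵ s⁻¹
Height gradient: |∂Z/∂n| = 120 m / 235000 m = 5.11×10⁻⁴
On a pressure surface, geostrophic balance gives V_g = (g/f)|∂Z/∂n|:
V_g = 9.81 × 5.11×10⁻⁴ / 6.39×10⁻⁵ = 78.4 m/s

78 m s⁻¹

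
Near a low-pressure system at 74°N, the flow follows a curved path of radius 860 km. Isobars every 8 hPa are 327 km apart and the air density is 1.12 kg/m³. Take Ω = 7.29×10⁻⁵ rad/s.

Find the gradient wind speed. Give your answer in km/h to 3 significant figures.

50.3 km/h

Coriolis parameter at 74°N:
f = 2Ω sin φ = 2 × 7.29×10⁻⁵ × sin 74° = 1.40×10⁻⁴ s⁻¹
Pressure gradient: |∂P/∂n| = 800 Pa / 327000 m = 2.45×10⁻³ Pa/m
Geostrophic speed: V_g = |∂P/∂n|/(fρ) = 2.45×10⁻³/(1.40×10⁻⁴ × 1.12) = 15.6 m/s
Around a low, centrifugal force acts outward with Coriolis, so pressure-gradient force balances both:
(1/ρ)|∂P/∂n| = fV + V²/R  →  V² + fR·V − fR·V_g = 0
With fR = 1.40×10⁻⁴ × 860×10³ m = 121 m/s:
V = [−fR + √((fR)² + 4 fR V_g)]/2 = [−121 + √(121² + 4×121×15.6)]/2 = 14 m/s
Subgeostrophic (V < V_g = 15.6 m/s), as expected around a low.
Converting: 14 m/s × 3.6 = 50.3 km/h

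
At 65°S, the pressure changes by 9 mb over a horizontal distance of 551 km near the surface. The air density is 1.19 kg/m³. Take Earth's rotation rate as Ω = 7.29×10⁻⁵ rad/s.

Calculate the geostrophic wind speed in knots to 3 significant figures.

20.2 knots

Coriolis parameter at 65°S:
f = 2Ω sin φ = 2 × 7.29×10⁻⁵ × sin 65° = 1.32×10⁻⁴ s⁻¹
Pressure gradient: |∂P/∂n| = 900 Pa / 551000 m = 1.63×10⁻³ Pa/m
Geostrophic balance (pressure-gradient force = Coriolis force):
V_g = (1/(fρ)) |∂P/∂n| = 1.63×10⁻³ / (1.32×10⁻⁴ × 1.19) = 10.4 m/s
Converting: 10.4 m/s × 1.944 = 20.2 knots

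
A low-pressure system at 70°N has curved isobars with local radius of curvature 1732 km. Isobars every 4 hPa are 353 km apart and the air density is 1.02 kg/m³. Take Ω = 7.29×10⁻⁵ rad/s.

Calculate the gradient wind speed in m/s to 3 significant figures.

7.85 m/s

Coriolis parameter at 70°N:
f = 2Ω sin φ = 2 × 7.29×10⁻⁵ × sin 70° = 1.37×10⁻⁴ s⁻¹
Pressure gradient: |∂P/∂n| = 400 Pa / 353000 m = 1.13×10⁻³ Pa/m
Geostrophic speed: V_g = |∂P/∂n|/(fρ) = 1.13×10⁻³/(1.37×10⁻⁴ × 1.02) = 8.11 m/s
Around a low, centrifugal force acts outward with Coriolis, so pressure-gradient force balances both:
(1/ρ)|∂P/∂n| = fV + V²/R  →  V² + fR·V − fR·V_g = 0
With fR = 1.37×10⁻⁴ × 1732×10³ m = 237 m/s:
V = [−fR + √((fR)² + 4 fR V_g)]/2 = [−237 + √(237² + 4×237×8.11)]/2 = 7.85 m/s
Subgeostrophic (V < V_g = 8.11 m/s), as expected around a low.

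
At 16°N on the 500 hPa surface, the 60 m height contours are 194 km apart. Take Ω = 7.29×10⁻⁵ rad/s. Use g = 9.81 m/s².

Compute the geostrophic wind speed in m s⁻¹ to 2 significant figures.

75 m s⁻¹

Coriolis parameter at 16°N:
f = 2Ω sin φ = 2 × 7.29×10⁻⁵ × sin 16° = 4.02×10⁻⁵ s⁻¹
Height gradient: |∂Z/∂n| = 60 m / 194000 m = 3.09×10⁻⁴
On a pressure surface, geostrophic balance gives V_g = (g/f)|∂Z/∂n|:
V_g = 9.81 × 3.09×10⁻⁴ / 4.02×10⁻⁵ = 75.5 m/s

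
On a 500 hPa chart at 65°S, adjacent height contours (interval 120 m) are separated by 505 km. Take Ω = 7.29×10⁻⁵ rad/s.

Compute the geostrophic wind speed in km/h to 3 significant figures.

63.5 km/h

Coriolis parameter at 65°S:
f = 2Ω sin φ = 2 × 7.29×10⁻⁵ × sin 65° = 1.32×10⁻⁴ s⁻¹
Height gradient: |∂Z/∂n| = 120 m / 505000 m = 2.38×10⁻⁴
On a pressure surface, geostrophic balance gives V_g = (g/f)|∂Z/∂n|:
V_g = 9.81 × 2.38×10⁻⁴ / 1.32×10⁻⁴ = 17.6 m/s
Converting: 17.6 m/s × 3.6 = 63.5 km/h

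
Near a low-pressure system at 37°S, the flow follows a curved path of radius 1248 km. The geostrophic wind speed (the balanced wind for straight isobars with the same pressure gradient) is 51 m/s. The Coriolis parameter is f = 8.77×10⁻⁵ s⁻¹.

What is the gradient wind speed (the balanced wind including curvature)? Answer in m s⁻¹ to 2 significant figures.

38 m s⁻¹

Around a low, centrifugal force acts outward with Coriolis, so pressure-gradient force balances both:
(1/ρ)|∂P/∂n| = fV + V²/R  →  V² + fR·V − fR·V_g = 0
With fR = 8.77×10⁻⁵ × 1248×10³ m = 109 m/s:
V = [−fR + √((fR)² + 4 fR V_g)]/2 = [−109 + √(109² + 4×109×51)]/2 = 37.9 m/s
Subgeostrophic (V < V_g = 51 m/s), as expected around a low.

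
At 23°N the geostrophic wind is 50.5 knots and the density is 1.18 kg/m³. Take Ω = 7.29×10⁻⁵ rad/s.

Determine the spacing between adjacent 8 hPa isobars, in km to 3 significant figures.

Coriolis parameter at 23°N:
f = 2Ω sin φ = 2 × 7.29×10⁻⁵ × sin 23° = 5.70×10⁻⁵ s⁻¹
Wind speed in SI: 50.5 knots = 26.0 m/s
Geostrophic balance rearranged: |∂P/∂n| = f ρ V_g
|∂P/∂n| = 5.70×10⁻⁵ × 1.18 × 26.0 = 1.75×10⁻³ Pa/m
Isobar spacing: Δn = ΔP/|∂P/∂n| = 800 Pa / 1.75×10⁻³ Pa/m = 458082 m ≈ 458 km

458 km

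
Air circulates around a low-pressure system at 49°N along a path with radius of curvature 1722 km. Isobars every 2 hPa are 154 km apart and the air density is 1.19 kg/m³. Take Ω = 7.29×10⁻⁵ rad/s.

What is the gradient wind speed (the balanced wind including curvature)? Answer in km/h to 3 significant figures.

Coriolis parameter at 49°N:
f = 2Ω sin φ = 2 × 7.29×10⁻⁵ × sin 49° = 1.10×10⁻⁴ s⁻¹
Pressure gradient: |∂P/∂n| = 200 Pa / 154000 m = 1.30×10⁻³ Pa/m
Geostrophic speed: V_g = |∂P/∂n|/(fρ) = 1.30×10⁻³/(1.10×10⁻⁴ × 1.19) = 9.92 m/s
Around a low, centrifugal force acts outward with Coriolis, so pressure-gradient force balances both:
(1/ρ)|∂P/∂n| = fV + V²/R  →  V² + fR·V − fR·V_g = 0
With fR = 1.10×10⁻⁴ × 1722×10³ m = 189 m/s:
V = [−fR + √((fR)² + 4 fR V_g)]/2 = [−189 + √(189² + 4×189×9.92)]/2 = 9.45 m/s
Subgeostrophic (V < V_g = 9.92 m/s), as expected around a low.
Converting: 9.45 m/s × 3.6 = 34.0 km/h

34.0 km/h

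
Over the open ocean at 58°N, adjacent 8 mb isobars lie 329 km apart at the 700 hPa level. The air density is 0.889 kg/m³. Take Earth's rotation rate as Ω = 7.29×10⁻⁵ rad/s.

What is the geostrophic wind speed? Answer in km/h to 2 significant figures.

80 km/h

Coriolis parameter at 58°N:
f = 2Ω sin φ = 2 × 7.29×10⁻⁵ × sin 58° = 1.24×10⁻⁴ s⁻¹
Pressure gradient: |∂P/∂n| = 800 Pa / 329000 m = 2.43×10⁻³ Pa/m
Geostrophic balance (pressure-gradient force = Coriolis force):
V_g = (1/(fρ)) |∂P/∂n| = 2.43×10⁻³ / (1.24×10⁻⁴ × 0.889) = 22.1 m/s
Converting: 22.1 m/s × 3.6 = 80 km/h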